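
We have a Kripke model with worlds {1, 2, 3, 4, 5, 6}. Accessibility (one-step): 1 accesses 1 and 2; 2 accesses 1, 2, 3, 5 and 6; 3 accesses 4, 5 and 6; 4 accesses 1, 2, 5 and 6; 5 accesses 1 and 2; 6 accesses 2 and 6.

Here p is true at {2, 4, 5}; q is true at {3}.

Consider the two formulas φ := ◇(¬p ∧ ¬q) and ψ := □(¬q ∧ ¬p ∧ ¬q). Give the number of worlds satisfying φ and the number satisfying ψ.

For ◇(¬p ∧ ¬q):
1: successors {1, 2}; ¬p ∧ ¬q there: 1:T, 2:F. ✓
2: successors {1, 2, 3, 5, 6}; ¬p ∧ ¬q there: 1:T, 2:F, 3:F, 5:F, 6:T. ✓
3: successors {4, 5, 6}; ¬p ∧ ¬q there: 4:F, 5:F, 6:T. ✓
4: successors {1, 2, 5, 6}; ¬p ∧ ¬q there: 1:T, 2:F, 5:F, 6:T. ✓
5: successors {1, 2}; ¬p ∧ ¬q there: 1:T, 2:F. ✓
6: successors {2, 6}; ¬p ∧ ¬q there: 2:F, 6:T. ✓
— 6 worlds.
For □(¬q ∧ ¬p ∧ ¬q):
1: successors {1, 2}; ¬q ∧ ¬p ∧ ¬q there: 1:T, 2:F. ✗
2: successors {1, 2, 3, 5, 6}; ¬q ∧ ¬p ∧ ¬q there: 1:T, 2:F, 3:F, 5:F, 6:T. ✗
3: successors {4, 5, 6}; ¬q ∧ ¬p ∧ ¬q there: 4:F, 5:F, 6:T. ✗
4: successors {1, 2, 5, 6}; ¬q ∧ ¬p ∧ ¬q there: 1:T, 2:F, 5:F, 6:T. ✗
5: successors {1, 2}; ¬q ∧ ¬p ∧ ¬q there: 1:T, 2:F. ✗
6: successors {2, 6}; ¬q ∧ ¬p ∧ ¬q there: 2:F, 6:T. ✗
— 0 worlds.

6 and 0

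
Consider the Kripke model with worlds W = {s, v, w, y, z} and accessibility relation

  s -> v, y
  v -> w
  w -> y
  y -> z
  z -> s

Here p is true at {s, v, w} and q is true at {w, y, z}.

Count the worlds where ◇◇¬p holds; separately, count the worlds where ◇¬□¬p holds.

For ◇◇¬p:
s: successors {v, y}; ◇¬p there: v:F, y:T. ✓
v: successors {w}; ◇¬p there: w:T. ✓
w: successors {y}; ◇¬p there: y:T. ✓
y: successors {z}; ◇¬p there: z:F. ✗
z: successors {s}; ◇¬p there: s:T. ✓
— 4 worlds.
For ◇¬□¬p:
s: successors {v, y}; ¬□¬p there: v:T, y:F. ✓
v: successors {w}; ¬□¬p there: w:F. ✗
w: successors {y}; ¬□¬p there: y:F. ✗
y: successors {z}; ¬□¬p there: z:T. ✓
z: successors {s}; ¬□¬p there: s:T. ✓
— 3 worlds.

4 and 3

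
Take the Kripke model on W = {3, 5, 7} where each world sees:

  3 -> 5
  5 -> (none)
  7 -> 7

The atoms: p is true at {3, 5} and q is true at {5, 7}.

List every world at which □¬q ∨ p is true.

3: □¬q is F, p is T. ✓
5: □¬q is T, p is T. ✓
7: □¬q is F, p is F. ✗

{3, 5}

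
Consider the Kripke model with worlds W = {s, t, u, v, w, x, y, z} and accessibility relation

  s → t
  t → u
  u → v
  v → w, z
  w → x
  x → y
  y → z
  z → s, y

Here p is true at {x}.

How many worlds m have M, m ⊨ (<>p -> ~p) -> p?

1

s: <>p -> ~p is T, p is F. ✗
t: <>p -> ~p is T, p is F. ✗
u: <>p -> ~p is T, p is F. ✗
v: <>p -> ~p is T, p is F. ✗
w: <>p -> ~p is T, p is F. ✗
x: <>p -> ~p is T, p is T. ✓
y: <>p -> ~p is T, p is F. ✗
z: <>p -> ~p is T, p is F. ✗
Satisfying worlds: {x}.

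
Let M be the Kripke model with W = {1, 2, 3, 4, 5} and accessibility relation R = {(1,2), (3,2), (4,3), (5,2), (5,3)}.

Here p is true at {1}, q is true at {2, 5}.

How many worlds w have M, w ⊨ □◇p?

1: successors {2}; ◇p there: 2:F. ✗
2: no successors, so □◇p holds vacuously. ✓
3: successors {2}; ◇p there: 2:F. ✗
4: successors {3}; ◇p there: 3:F. ✗
5: successors {2, 3}; ◇p there: 2:F, 3:F. ✗
Satisfying worlds: {2}.

1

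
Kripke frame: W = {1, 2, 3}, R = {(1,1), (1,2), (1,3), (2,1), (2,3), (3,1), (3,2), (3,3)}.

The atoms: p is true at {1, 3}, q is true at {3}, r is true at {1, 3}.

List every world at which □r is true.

{2}

1: successors {1, 2, 3}; r there: 1:T, 2:F, 3:T. ✗
2: successors {1, 3}; r there: 1:T, 3:T. ✓
3: successors {1, 2, 3}; r there: 1:T, 2:F, 3:T. ✗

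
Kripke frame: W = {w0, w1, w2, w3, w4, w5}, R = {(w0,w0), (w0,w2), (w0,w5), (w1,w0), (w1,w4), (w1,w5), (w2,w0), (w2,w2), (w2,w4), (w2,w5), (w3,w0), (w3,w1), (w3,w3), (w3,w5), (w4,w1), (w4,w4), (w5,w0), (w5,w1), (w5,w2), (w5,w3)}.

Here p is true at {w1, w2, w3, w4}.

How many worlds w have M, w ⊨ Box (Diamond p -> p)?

w0: successors {w0, w2, w5}; Diamond p -> p there: w0:F, w2:T, w5:F. ✗
w1: successors {w0, w4, w5}; Diamond p -> p there: w0:F, w4:T, w5:F. ✗
w2: successors {w0, w2, w4, w5}; Diamond p -> p there: w0:F, w2:T, w4:T, w5:F. ✗
w3: successors {w0, w1, w3, w5}; Diamond p -> p there: w0:F, w1:T, w3:T, w5:F. ✗
w4: successors {w1, w4}; Diamond p -> p there: w1:T, w4:T. ✓
w5: successors {w0, w1, w2, w3}; Diamond p -> p there: w0:F, w1:T, w2:T, w3:T. ✗
Satisfying worlds: {w4}.

1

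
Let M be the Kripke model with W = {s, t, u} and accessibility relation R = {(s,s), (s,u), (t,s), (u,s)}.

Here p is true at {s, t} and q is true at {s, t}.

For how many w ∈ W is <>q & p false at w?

s: <>q is T, p is T. ✓
t: <>q is T, p is T. ✓
u: <>q is T, p is F. ✗
Satisfying worlds: {s, t}.
So <>q & p fails at the other 1 world.

1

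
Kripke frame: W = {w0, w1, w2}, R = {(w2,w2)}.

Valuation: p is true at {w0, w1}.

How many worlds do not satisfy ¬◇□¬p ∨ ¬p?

0

w0: ¬◇□¬p is T, ¬p is F. ✓
w1: ¬◇□¬p is T, ¬p is F. ✓
w2: ¬◇□¬p is F, ¬p is T. ✓
Satisfying worlds: {w0, w1, w2}.
So ¬◇□¬p ∨ ¬p fails at the other 0 worlds.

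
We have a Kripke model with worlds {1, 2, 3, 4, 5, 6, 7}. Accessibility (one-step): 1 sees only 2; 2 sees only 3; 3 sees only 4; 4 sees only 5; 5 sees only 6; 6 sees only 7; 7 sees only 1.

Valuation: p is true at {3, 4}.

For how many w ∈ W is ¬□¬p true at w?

2

1: □¬p is T. ✗
2: □¬p is F. ✓
3: □¬p is F. ✓
4: □¬p is T. ✗
5: □¬p is T. ✗
6: □¬p is T. ✗
7: □¬p is T. ✗
Satisfying worlds: {2, 3}.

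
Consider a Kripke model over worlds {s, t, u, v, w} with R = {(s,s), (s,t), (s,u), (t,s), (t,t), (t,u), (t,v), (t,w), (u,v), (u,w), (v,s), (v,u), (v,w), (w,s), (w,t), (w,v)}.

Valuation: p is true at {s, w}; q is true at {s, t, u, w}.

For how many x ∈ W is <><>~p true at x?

5

s: successors {s, t, u}; <>~p there: s:T, t:T, u:T. ✓
t: successors {s, t, u, v, w}; <>~p there: s:T, t:T, u:T, v:T, w:T. ✓
u: successors {v, w}; <>~p there: v:T, w:T. ✓
v: successors {s, u, w}; <>~p there: s:T, u:T, w:T. ✓
w: successors {s, t, v}; <>~p there: s:T, t:T, v:T. ✓
Satisfying worlds: {s, t, u, v, w}.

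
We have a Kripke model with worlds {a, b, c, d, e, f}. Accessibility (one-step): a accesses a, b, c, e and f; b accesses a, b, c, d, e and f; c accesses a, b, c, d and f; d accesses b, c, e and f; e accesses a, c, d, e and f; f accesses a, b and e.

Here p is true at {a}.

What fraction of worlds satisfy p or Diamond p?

5/6

a: p is T, Diamond p is T. ✓
b: p is F, Diamond p is T. ✓
c: p is F, Diamond p is T. ✓
d: p is F, Diamond p is F. ✗
e: p is F, Diamond p is T. ✓
f: p is F, Diamond p is T. ✓
That's 5 of 6 worlds, so 5/6.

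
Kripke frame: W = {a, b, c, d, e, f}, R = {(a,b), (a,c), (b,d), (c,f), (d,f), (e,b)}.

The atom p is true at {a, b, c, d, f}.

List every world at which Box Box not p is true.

a: successors {b, c}; Box not p there: b:F, c:F. ✗
b: successors {d}; Box not p there: d:F. ✗
c: successors {f}; Box not p there: f:T. ✓
d: successors {f}; Box not p there: f:T. ✓
e: successors {b}; Box not p there: b:F. ✗
f: no successors, so Box Box not p holds vacuously. ✓

{c, d, f}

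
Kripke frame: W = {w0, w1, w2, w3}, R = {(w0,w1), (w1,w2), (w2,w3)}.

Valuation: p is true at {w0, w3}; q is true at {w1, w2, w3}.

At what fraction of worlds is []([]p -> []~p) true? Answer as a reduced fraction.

3/4

w0: successors {w1}; []p -> []~p there: w1:T. ✓
w1: successors {w2}; []p -> []~p there: w2:F. ✗
w2: successors {w3}; []p -> []~p there: w3:T. ✓
w3: no successors, so []([]p -> []~p) holds vacuously. ✓
That's 3 of 4 worlds, so 3/4.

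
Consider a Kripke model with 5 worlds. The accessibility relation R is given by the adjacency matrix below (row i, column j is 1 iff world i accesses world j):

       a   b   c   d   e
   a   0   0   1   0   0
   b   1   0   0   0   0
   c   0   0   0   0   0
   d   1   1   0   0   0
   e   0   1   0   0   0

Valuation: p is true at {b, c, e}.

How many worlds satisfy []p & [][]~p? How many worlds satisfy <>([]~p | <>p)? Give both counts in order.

3 and 4

For []p & [][]~p:
a: []p is T, [][]~p is T. ✓
b: []p is F, [][]~p is F. ✗
c: []p is T, [][]~p is T. ✓
d: []p is F, [][]~p is F. ✗
e: []p is T, [][]~p is T. ✓
— 3 worlds.
For <>([]~p | <>p):
a: successors {c}; []~p | <>p there: c:T. ✓
b: successors {a}; []~p | <>p there: a:T. ✓
c: no successors, so <>([]~p | <>p) fails. ✗
d: successors {a, b}; []~p | <>p there: a:T, b:T. ✓
e: successors {b}; []~p | <>p there: b:T. ✓
— 4 worlds.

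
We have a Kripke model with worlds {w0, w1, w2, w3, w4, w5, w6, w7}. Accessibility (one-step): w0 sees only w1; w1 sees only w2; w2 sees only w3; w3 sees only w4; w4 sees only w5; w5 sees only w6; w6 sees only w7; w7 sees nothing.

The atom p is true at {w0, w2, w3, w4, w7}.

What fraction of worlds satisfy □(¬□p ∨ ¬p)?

5/8

w0: successors {w1}; ¬□p ∨ ¬p there: w1:T. ✓
w1: successors {w2}; ¬□p ∨ ¬p there: w2:F. ✗
w2: successors {w3}; ¬□p ∨ ¬p there: w3:F. ✗
w3: successors {w4}; ¬□p ∨ ¬p there: w4:T. ✓
w4: successors {w5}; ¬□p ∨ ¬p there: w5:T. ✓
w5: successors {w6}; ¬□p ∨ ¬p there: w6:T. ✓
w6: successors {w7}; ¬□p ∨ ¬p there: w7:F. ✗
w7: no successors, so □(¬□p ∨ ¬p) holds vacuously. ✓
That's 5 of 8 worlds, so 5/8.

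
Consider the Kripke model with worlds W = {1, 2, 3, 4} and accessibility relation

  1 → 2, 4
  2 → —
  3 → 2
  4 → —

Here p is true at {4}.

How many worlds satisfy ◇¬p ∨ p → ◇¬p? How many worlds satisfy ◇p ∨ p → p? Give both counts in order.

3 and 3

For ◇¬p ∨ p → ◇¬p:
1: ◇¬p ∨ p is T, ◇¬p is T. ✓
2: ◇¬p ∨ p is F, ◇¬p is F. ✓
3: ◇¬p ∨ p is T, ◇¬p is T. ✓
4: ◇¬p ∨ p is T, ◇¬p is F. ✗
— 3 worlds.
For ◇p ∨ p → p:
1: ◇p ∨ p is T, p is F. ✗
2: ◇p ∨ p is F, p is F. ✓
3: ◇p ∨ p is F, p is F. ✓
4: ◇p ∨ p is T, p is T. ✓
— 3 worlds.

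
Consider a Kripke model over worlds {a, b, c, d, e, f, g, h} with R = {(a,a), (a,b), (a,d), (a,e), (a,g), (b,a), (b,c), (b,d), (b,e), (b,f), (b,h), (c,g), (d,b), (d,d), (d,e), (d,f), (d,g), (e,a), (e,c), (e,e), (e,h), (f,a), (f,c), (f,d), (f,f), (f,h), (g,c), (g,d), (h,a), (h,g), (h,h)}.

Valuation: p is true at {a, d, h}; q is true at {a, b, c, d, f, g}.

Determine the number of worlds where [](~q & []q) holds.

0

a: successors {a, b, d, e, g}; ~q & []q there: a:F, b:F, d:F, e:F, g:F. ✗
b: successors {a, c, d, e, f, h}; ~q & []q there: a:F, c:F, d:F, e:F, f:F, h:F. ✗
c: successors {g}; ~q & []q there: g:F. ✗
d: successors {b, d, e, f, g}; ~q & []q there: b:F, d:F, e:F, f:F, g:F. ✗
e: successors {a, c, e, h}; ~q & []q there: a:F, c:F, e:F, h:F. ✗
f: successors {a, c, d, f, h}; ~q & []q there: a:F, c:F, d:F, f:F, h:F. ✗
g: successors {c, d}; ~q & []q there: c:F, d:F. ✗
h: successors {a, g, h}; ~q & []q there: a:F, g:F, h:F. ✗
Satisfying worlds: ∅.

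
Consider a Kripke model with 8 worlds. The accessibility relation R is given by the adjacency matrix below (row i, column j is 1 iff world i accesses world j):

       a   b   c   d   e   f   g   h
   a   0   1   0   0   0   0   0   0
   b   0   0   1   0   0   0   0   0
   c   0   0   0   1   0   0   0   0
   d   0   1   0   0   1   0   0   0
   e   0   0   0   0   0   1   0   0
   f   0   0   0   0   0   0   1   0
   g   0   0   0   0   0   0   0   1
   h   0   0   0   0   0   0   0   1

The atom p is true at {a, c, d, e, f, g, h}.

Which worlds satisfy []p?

{b, c, e, f, g, h}

a: successors {b}; p there: b:F. ✗
b: successors {c}; p there: c:T. ✓
c: successors {d}; p there: d:T. ✓
d: successors {b, e}; p there: b:F, e:T. ✗
e: successors {f}; p there: f:T. ✓
f: successors {g}; p there: g:T. ✓
g: successors {h}; p there: h:T. ✓
h: successors {h}; p there: h:T. ✓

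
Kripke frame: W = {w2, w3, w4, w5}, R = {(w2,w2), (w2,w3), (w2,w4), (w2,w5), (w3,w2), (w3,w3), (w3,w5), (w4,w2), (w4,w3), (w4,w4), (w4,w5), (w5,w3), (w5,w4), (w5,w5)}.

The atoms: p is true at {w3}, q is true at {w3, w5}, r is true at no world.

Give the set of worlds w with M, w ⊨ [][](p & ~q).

w2: successors {w2, w3, w4, w5}; [](p & ~q) there: w2:F, w3:F, w4:F, w5:F. ✗
w3: successors {w2, w3, w5}; [](p & ~q) there: w2:F, w3:F, w5:F. ✗
w4: successors {w2, w3, w4, w5}; [](p & ~q) there: w2:F, w3:F, w4:F, w5:F. ✗
w5: successors {w3, w4, w5}; [](p & ~q) there: w3:F, w4:F, w5:F. ✗

∅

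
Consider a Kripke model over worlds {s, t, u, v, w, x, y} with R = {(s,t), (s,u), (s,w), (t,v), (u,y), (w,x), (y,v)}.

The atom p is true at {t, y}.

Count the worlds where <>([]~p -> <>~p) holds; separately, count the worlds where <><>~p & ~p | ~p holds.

For <>([]~p -> <>~p):
s: successors {t, u, w}; []~p -> <>~p there: t:T, u:T, w:T. ✓
t: successors {v}; []~p -> <>~p there: v:F. ✗
u: successors {y}; []~p -> <>~p there: y:T. ✓
v: no successors, so <>([]~p -> <>~p) fails. ✗
w: successors {x}; []~p -> <>~p there: x:F. ✗
x: no successors, so <>([]~p -> <>~p) fails. ✗
y: successors {v}; []~p -> <>~p there: v:F. ✗
— 2 worlds.
For <><>~p & ~p | ~p:
s: <><>~p & ~p is T, ~p is T. ✓
t: <><>~p & ~p is F, ~p is F. ✗
u: <><>~p & ~p is T, ~p is T. ✓
v: <><>~p & ~p is F, ~p is T. ✓
w: <><>~p & ~p is F, ~p is T. ✓
x: <><>~p & ~p is F, ~p is T. ✓
y: <><>~p & ~p is F, ~p is F. ✗
— 5 worlds.

2 and 5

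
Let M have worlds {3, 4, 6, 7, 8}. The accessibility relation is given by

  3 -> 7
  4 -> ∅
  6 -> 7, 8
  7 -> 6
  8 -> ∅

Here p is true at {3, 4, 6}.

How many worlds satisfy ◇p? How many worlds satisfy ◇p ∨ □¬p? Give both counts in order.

1 and 5

For ◇p:
3: successors {7}; p there: 7:F. ✗
4: no successors, so ◇p fails. ✗
6: successors {7, 8}; p there: 7:F, 8:F. ✗
7: successors {6}; p there: 6:T. ✓
8: no successors, so ◇p fails. ✗
— 1 world.
For ◇p ∨ □¬p:
3: ◇p is F, □¬p is T. ✓
4: ◇p is F, □¬p is T. ✓
6: ◇p is F, □¬p is T. ✓
7: ◇p is T, □¬p is F. ✓
8: ◇p is F, □¬p is T. ✓
— 5 worlds.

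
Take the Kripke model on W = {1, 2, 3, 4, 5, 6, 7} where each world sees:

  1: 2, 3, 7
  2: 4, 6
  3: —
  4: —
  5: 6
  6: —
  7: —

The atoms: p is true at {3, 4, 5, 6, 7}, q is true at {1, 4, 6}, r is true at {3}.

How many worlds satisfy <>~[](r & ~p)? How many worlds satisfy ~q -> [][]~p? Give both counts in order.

For <>~[](r & ~p):
1: successors {2, 3, 7}; ~[](r & ~p) there: 2:T, 3:F, 7:F. ✓
2: successors {4, 6}; ~[](r & ~p) there: 4:F, 6:F. ✗
3: no successors, so <>~[](r & ~p) fails. ✗
4: no successors, so <>~[](r & ~p) fails. ✗
5: successors {6}; ~[](r & ~p) there: 6:F. ✗
6: no successors, so <>~[](r & ~p) fails. ✗
7: no successors, so <>~[](r & ~p) fails. ✗
— 1 world.
For ~q -> [][]~p:
1: ~q is F, [][]~p is F. ✓
2: ~q is T, [][]~p is T. ✓
3: ~q is T, [][]~p is T. ✓
4: ~q is F, [][]~p is T. ✓
5: ~q is T, [][]~p is T. ✓
6: ~q is F, [][]~p is T. ✓
7: ~q is T, [][]~p is T. ✓
— 7 worlds.

1 and 7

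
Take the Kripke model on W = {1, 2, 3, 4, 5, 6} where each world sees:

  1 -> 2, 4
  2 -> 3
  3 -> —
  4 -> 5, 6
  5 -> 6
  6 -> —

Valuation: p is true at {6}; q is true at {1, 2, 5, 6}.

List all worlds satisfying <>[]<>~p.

{2, 4, 5}

1: successors {2, 4}; []<>~p there: 2:F, 4:F. ✗
2: successors {3}; []<>~p there: 3:T. ✓
3: no successors, so <>[]<>~p fails. ✗
4: successors {5, 6}; []<>~p there: 5:F, 6:T. ✓
5: successors {6}; []<>~p there: 6:T. ✓
6: no successors, so <>[]<>~p fails. ✗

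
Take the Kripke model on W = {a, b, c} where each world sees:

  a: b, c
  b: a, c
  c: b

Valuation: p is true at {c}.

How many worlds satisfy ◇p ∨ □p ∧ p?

2

a: ◇p is T, □p ∧ p is F. ✓
b: ◇p is T, □p ∧ p is F. ✓
c: ◇p is F, □p ∧ p is F. ✗
Satisfying worlds: {a, b}.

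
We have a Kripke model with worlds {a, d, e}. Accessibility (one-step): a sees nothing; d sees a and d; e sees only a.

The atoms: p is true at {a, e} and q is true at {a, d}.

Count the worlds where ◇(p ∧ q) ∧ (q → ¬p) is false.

a: ◇(p ∧ q) is F, q → ¬p is F. ✗
d: ◇(p ∧ q) is T, q → ¬p is T. ✓
e: ◇(p ∧ q) is T, q → ¬p is T. ✓
Satisfying worlds: {d, e}.
So ◇(p ∧ q) ∧ (q → ¬p) fails at the other 1 world.

1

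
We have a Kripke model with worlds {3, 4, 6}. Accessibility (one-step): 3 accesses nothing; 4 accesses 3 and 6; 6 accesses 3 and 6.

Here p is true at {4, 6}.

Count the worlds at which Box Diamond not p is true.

1

3: no successors, so Box Diamond not p holds vacuously. ✓
4: successors {3, 6}; Diamond not p there: 3:F, 6:T. ✗
6: successors {3, 6}; Diamond not p there: 3:F, 6:T. ✗
Satisfying worlds: {3}.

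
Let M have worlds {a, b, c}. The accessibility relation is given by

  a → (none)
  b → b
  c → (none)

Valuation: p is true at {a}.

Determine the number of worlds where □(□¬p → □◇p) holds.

2

a: no successors, so □(□¬p → □◇p) holds vacuously. ✓
b: successors {b}; □¬p → □◇p there: b:F. ✗
c: no successors, so □(□¬p → □◇p) holds vacuously. ✓
Satisfying worlds: {a, c}.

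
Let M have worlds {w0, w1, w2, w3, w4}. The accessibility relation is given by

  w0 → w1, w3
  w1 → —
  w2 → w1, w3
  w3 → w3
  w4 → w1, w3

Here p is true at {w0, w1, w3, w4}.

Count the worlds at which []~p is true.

w0: successors {w1, w3}; ~p there: w1:F, w3:F. ✗
w1: no successors, so []~p holds vacuously. ✓
w2: successors {w1, w3}; ~p there: w1:F, w3:F. ✗
w3: successors {w3}; ~p there: w3:F. ✗
w4: successors {w1, w3}; ~p there: w1:F, w3:F. ✗
Satisfying worlds: {w1}.

1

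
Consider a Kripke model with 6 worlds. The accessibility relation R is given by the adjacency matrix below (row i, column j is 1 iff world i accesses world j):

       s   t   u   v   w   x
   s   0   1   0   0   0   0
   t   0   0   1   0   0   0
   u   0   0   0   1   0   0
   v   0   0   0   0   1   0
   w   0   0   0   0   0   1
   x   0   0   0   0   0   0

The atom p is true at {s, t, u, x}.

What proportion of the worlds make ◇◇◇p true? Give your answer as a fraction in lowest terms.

1/6

s: successors {t}; ◇◇p there: t:F. ✗
t: successors {u}; ◇◇p there: u:F. ✗
u: successors {v}; ◇◇p there: v:T. ✓
v: successors {w}; ◇◇p there: w:F. ✗
w: successors {x}; ◇◇p there: x:F. ✗
x: no successors, so ◇◇◇p fails. ✗
That's 1 of 6 worlds, so 1/6.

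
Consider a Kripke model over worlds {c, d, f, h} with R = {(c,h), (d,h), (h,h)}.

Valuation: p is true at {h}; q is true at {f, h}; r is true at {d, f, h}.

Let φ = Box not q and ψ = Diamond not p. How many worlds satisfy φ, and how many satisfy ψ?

For Box not q:
c: successors {h}; not q there: h:F. ✗
d: successors {h}; not q there: h:F. ✗
f: no successors, so Box not q holds vacuously. ✓
h: successors {h}; not q there: h:F. ✗
— 1 world.
For Diamond not p:
c: successors {h}; not p there: h:F. ✗
d: successors {h}; not p there: h:F. ✗
f: no successors, so Diamond not p fails. ✗
h: successors {h}; not p there: h:F. ✗
— 0 worlds.

1 and 0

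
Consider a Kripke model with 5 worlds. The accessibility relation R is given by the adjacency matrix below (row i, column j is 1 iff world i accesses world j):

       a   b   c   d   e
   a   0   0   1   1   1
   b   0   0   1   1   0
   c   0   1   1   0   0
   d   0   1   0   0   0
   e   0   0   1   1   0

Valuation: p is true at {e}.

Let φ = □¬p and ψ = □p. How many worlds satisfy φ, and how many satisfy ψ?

For □¬p:
a: successors {c, d, e}; ¬p there: c:T, d:T, e:F. ✗
b: successors {c, d}; ¬p there: c:T, d:T. ✓
c: successors {b, c}; ¬p there: b:T, c:T. ✓
d: successors {b}; ¬p there: b:T. ✓
e: successors {c, d}; ¬p there: c:T, d:T. ✓
— 4 worlds.
For □p:
a: successors {c, d, e}; p there: c:F, d:F, e:T. ✗
b: successors {c, d}; p there: c:F, d:F. ✗
c: successors {b, c}; p there: b:F, c:F. ✗
d: successors {b}; p there: b:F. ✗
e: successors {c, d}; p there: c:F, d:F. ✗
— 0 worlds.

4 and 0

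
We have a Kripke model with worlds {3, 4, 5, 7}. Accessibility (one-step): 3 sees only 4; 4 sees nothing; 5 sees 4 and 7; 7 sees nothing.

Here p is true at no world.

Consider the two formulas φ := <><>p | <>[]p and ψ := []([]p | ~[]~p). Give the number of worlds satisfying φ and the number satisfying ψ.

2 and 4

For <><>p | <>[]p:
3: <><>p is F, <>[]p is T. ✓
4: <><>p is F, <>[]p is F. ✗
5: <><>p is F, <>[]p is T. ✓
7: <><>p is F, <>[]p is F. ✗
— 2 worlds.
For []([]p | ~[]~p):
3: successors {4}; []p | ~[]~p there: 4:T. ✓
4: no successors, so []([]p | ~[]~p) holds vacuously. ✓
5: successors {4, 7}; []p | ~[]~p there: 4:T, 7:T. ✓
7: no successors, so []([]p | ~[]~p) holds vacuously. ✓
— 4 worlds.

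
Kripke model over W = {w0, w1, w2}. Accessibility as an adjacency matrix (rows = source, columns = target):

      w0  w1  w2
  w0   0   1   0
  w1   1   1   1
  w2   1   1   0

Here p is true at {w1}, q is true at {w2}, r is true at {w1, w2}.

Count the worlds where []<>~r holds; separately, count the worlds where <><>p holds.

For []<>~r:
w0: successors {w1}; <>~r there: w1:T. ✓
w1: successors {w0, w1, w2}; <>~r there: w0:F, w1:T, w2:T. ✗
w2: successors {w0, w1}; <>~r there: w0:F, w1:T. ✗
— 1 world.
For <><>p:
w0: successors {w1}; <>p there: w1:T. ✓
w1: successors {w0, w1, w2}; <>p there: w0:T, w1:T, w2:T. ✓
w2: successors {w0, w1}; <>p there: w0:T, w1:T. ✓
— 3 worlds.

1 and 3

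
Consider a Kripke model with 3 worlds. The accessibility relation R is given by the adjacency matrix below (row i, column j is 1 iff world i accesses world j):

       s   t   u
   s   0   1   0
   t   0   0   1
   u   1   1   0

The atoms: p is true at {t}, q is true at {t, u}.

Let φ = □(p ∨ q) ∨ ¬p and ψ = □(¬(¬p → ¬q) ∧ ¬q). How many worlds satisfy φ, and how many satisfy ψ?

For □(p ∨ q) ∨ ¬p:
s: □(p ∨ q) is T, ¬p is T. ✓
t: □(p ∨ q) is T, ¬p is F. ✓
u: □(p ∨ q) is F, ¬p is T. ✓
— 3 worlds.
For □(¬(¬p → ¬q) ∧ ¬q):
s: successors {t}; ¬(¬p → ¬q) ∧ ¬q there: t:F. ✗
t: successors {u}; ¬(¬p → ¬q) ∧ ¬q there: u:F. ✗
u: successors {s, t}; ¬(¬p → ¬q) ∧ ¬q there: s:F, t:F. ✗
— 0 worlds.

3 and 0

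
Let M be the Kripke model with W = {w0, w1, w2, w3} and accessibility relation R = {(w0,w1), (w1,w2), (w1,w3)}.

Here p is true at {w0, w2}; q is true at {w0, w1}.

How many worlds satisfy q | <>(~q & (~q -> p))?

w0: q is T, <>(~q & (~q -> p)) is F. ✓
w1: q is T, <>(~q & (~q -> p)) is T. ✓
w2: q is F, <>(~q & (~q -> p)) is F. ✗
w3: q is F, <>(~q & (~q -> p)) is F. ✗
Satisfying worlds: {w0, w1}.

2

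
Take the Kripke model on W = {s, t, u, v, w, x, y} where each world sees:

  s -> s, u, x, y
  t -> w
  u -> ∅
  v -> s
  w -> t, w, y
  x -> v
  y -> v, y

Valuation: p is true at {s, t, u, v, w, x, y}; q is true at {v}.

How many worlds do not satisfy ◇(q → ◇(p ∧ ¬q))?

s: successors {s, u, x, y}; q → ◇(p ∧ ¬q) there: s:T, u:T, x:T, y:T. ✓
t: successors {w}; q → ◇(p ∧ ¬q) there: w:T. ✓
u: no successors, so ◇(q → ◇(p ∧ ¬q)) fails. ✗
v: successors {s}; q → ◇(p ∧ ¬q) there: s:T. ✓
w: successors {t, w, y}; q → ◇(p ∧ ¬q) there: t:T, w:T, y:T. ✓
x: successors {v}; q → ◇(p ∧ ¬q) there: v:T. ✓
y: successors {v, y}; q → ◇(p ∧ ¬q) there: v:T, y:T. ✓
Satisfying worlds: {s, t, v, w, x, y}.
So ◇(q → ◇(p ∧ ¬q)) fails at the other 1 world.

1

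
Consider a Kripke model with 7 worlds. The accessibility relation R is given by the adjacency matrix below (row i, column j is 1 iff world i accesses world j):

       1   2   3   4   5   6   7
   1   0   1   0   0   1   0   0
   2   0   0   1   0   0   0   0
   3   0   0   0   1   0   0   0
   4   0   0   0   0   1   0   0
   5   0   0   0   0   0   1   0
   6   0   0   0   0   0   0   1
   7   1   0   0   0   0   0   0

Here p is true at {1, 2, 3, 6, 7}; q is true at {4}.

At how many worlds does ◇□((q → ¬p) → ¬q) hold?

6

1: successors {2, 5}; □((q → ¬p) → ¬q) there: 2:T, 5:T. ✓
2: successors {3}; □((q → ¬p) → ¬q) there: 3:F. ✗
3: successors {4}; □((q → ¬p) → ¬q) there: 4:T. ✓
4: successors {5}; □((q → ¬p) → ¬q) there: 5:T. ✓
5: successors {6}; □((q → ¬p) → ¬q) there: 6:T. ✓
6: successors {7}; □((q → ¬p) → ¬q) there: 7:T. ✓
7: successors {1}; □((q → ¬p) → ¬q) there: 1:T. ✓
Satisfying worlds: {1, 3, 4, 5, 6, 7}.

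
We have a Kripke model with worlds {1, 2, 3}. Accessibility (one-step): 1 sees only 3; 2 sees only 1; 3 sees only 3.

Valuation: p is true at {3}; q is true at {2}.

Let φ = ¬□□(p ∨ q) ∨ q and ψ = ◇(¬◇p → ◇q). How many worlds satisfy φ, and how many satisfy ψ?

1 and 3

For ¬□□(p ∨ q) ∨ q:
1: ¬□□(p ∨ q) is F, q is F. ✗
2: ¬□□(p ∨ q) is F, q is T. ✓
3: ¬□□(p ∨ q) is F, q is F. ✗
— 1 world.
For ◇(¬◇p → ◇q):
1: successors {3}; ¬◇p → ◇q there: 3:T. ✓
2: successors {1}; ¬◇p → ◇q there: 1:T. ✓
3: successors {3}; ¬◇p → ◇q there: 3:T. ✓
— 3 worlds.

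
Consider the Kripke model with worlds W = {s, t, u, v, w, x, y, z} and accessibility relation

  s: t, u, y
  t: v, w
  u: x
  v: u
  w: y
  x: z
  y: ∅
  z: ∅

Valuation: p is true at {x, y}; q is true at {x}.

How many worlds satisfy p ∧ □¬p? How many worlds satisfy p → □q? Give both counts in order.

For p ∧ □¬p:
s: p is F, □¬p is F. ✗
t: p is F, □¬p is T. ✗
u: p is F, □¬p is F. ✗
v: p is F, □¬p is T. ✗
w: p is F, □¬p is F. ✗
x: p is T, □¬p is T. ✓
y: p is T, □¬p is T. ✓
z: p is F, □¬p is T. ✗
— 2 worlds.
For p → □q:
s: p is F, □q is F. ✓
t: p is F, □q is F. ✓
u: p is F, □q is T. ✓
v: p is F, □q is F. ✓
w: p is F, □q is F. ✓
x: p is T, □q is F. ✗
y: p is T, □q is T. ✓
z: p is F, □q is T. ✓
— 7 worlds.

2 and 7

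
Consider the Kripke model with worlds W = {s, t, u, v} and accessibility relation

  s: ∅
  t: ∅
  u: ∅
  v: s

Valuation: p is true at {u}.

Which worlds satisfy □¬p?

s: no successors, so □¬p holds vacuously. ✓
t: no successors, so □¬p holds vacuously. ✓
u: no successors, so □¬p holds vacuously. ✓
v: successors {s}; ¬p there: s:T. ✓

{s, t, u, v}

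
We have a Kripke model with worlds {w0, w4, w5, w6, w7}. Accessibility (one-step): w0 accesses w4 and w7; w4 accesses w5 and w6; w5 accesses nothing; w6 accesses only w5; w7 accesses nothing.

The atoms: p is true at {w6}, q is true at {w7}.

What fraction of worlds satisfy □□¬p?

4/5

w0: successors {w4, w7}; □¬p there: w4:F, w7:T. ✗
w4: successors {w5, w6}; □¬p there: w5:T, w6:T. ✓
w5: no successors, so □□¬p holds vacuously. ✓
w6: successors {w5}; □¬p there: w5:T. ✓
w7: no successors, so □□¬p holds vacuously. ✓
That's 4 of 5 worlds, so 4/5.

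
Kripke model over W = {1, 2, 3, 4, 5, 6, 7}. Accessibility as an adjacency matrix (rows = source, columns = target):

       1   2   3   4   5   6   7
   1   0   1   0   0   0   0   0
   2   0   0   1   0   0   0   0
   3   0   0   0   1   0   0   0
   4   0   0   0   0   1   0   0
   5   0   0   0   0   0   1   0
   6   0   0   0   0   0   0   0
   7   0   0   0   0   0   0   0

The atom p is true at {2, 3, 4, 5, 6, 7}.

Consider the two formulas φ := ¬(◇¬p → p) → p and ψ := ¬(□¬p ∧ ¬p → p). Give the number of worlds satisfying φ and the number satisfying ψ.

For ¬(◇¬p → p) → p:
1: ¬(◇¬p → p) is F, p is F. ✓
2: ¬(◇¬p → p) is F, p is T. ✓
3: ¬(◇¬p → p) is F, p is T. ✓
4: ¬(◇¬p → p) is F, p is T. ✓
5: ¬(◇¬p → p) is F, p is T. ✓
6: ¬(◇¬p → p) is F, p is T. ✓
7: ¬(◇¬p → p) is F, p is T. ✓
— 7 worlds.
For ¬(□¬p ∧ ¬p → p):
1: □¬p ∧ ¬p → p is T. ✗
2: □¬p ∧ ¬p → p is T. ✗
3: □¬p ∧ ¬p → p is T. ✗
4: □¬p ∧ ¬p → p is T. ✗
5: □¬p ∧ ¬p → p is T. ✗
6: □¬p ∧ ¬p → p is T. ✗
7: □¬p ∧ ¬p → p is T. ✗
— 0 worlds.

7 and 0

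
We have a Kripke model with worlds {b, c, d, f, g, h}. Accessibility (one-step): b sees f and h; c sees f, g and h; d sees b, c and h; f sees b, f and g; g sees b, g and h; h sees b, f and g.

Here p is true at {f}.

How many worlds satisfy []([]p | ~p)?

b: successors {f, h}; []p | ~p there: f:F, h:T. ✗
c: successors {f, g, h}; []p | ~p there: f:F, g:T, h:T. ✗
d: successors {b, c, h}; []p | ~p there: b:T, c:T, h:T. ✓
f: successors {b, f, g}; []p | ~p there: b:T, f:F, g:T. ✗
g: successors {b, g, h}; []p | ~p there: b:T, g:T, h:T. ✓
h: successors {b, f, g}; []p | ~p there: b:T, f:F, g:T. ✗
Satisfying worlds: {d, g}.

2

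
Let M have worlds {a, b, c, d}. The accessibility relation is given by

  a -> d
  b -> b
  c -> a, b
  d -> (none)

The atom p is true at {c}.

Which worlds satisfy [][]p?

{a, d}

a: successors {d}; []p there: d:T. ✓
b: successors {b}; []p there: b:F. ✗
c: successors {a, b}; []p there: a:F, b:F. ✗
d: no successors, so [][]p holds vacuously. ✓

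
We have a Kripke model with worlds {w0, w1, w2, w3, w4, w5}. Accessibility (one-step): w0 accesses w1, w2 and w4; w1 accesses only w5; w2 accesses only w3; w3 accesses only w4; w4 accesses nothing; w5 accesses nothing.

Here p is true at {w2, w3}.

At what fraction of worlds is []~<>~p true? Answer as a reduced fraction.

2/3

w0: successors {w1, w2, w4}; ~<>~p there: w1:F, w2:T, w4:T. ✗
w1: successors {w5}; ~<>~p there: w5:T. ✓
w2: successors {w3}; ~<>~p there: w3:F. ✗
w3: successors {w4}; ~<>~p there: w4:T. ✓
w4: no successors, so []~<>~p holds vacuously. ✓
w5: no successors, so []~<>~p holds vacuously. ✓
That's 4 of 6 worlds, so 4/6 = 2/3.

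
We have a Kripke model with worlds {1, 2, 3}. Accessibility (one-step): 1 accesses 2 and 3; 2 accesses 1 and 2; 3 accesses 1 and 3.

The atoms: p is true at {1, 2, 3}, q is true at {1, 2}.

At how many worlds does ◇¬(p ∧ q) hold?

1: successors {2, 3}; ¬(p ∧ q) there: 2:F, 3:T. ✓
2: successors {1, 2}; ¬(p ∧ q) there: 1:F, 2:F. ✗
3: successors {1, 3}; ¬(p ∧ q) there: 1:F, 3:T. ✓
Satisfying worlds: {1, 3}.

2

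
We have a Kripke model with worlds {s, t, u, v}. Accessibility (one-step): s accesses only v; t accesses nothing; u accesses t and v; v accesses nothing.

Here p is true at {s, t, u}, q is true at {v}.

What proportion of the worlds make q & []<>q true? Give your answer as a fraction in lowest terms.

s: q is F, []<>q is F. ✗
t: q is F, []<>q is T. ✗
u: q is F, []<>q is F. ✗
v: q is T, []<>q is T. ✓
That's 1 of 4 worlds, so 1/4.

1/4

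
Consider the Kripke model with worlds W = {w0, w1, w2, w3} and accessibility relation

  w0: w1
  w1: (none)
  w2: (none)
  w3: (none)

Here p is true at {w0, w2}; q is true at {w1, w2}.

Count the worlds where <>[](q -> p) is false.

w0: successors {w1}; [](q -> p) there: w1:T. ✓
w1: no successors, so <>[](q -> p) fails. ✗
w2: no successors, so <>[](q -> p) fails. ✗
w3: no successors, so <>[](q -> p) fails. ✗
Satisfying worlds: {w0}.
So <>[](q -> p) fails at the other 3 worlds.

3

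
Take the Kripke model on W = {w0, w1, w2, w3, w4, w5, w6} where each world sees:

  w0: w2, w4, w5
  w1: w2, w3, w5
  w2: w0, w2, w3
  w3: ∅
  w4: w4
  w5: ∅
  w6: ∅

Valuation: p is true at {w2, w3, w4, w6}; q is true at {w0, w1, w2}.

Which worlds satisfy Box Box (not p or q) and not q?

w0: Box Box (not p or q) is F, not q is F. ✗
w1: Box Box (not p or q) is F, not q is F. ✗
w2: Box Box (not p or q) is F, not q is F. ✗
w3: Box Box (not p or q) is T, not q is T. ✓
w4: Box Box (not p or q) is F, not q is T. ✗
w5: Box Box (not p or q) is T, not q is T. ✓
w6: Box Box (not p or q) is T, not q is T. ✓

{w3, w5, w6}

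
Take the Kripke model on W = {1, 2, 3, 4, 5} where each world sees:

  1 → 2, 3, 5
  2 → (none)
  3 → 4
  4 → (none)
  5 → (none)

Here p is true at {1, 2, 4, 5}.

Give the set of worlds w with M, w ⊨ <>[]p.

{1, 3}

1: successors {2, 3, 5}; []p there: 2:T, 3:T, 5:T. ✓
2: no successors, so <>[]p fails. ✗
3: successors {4}; []p there: 4:T. ✓
4: no successors, so <>[]p fails. ✗
5: no successors, so <>[]p fails. ✗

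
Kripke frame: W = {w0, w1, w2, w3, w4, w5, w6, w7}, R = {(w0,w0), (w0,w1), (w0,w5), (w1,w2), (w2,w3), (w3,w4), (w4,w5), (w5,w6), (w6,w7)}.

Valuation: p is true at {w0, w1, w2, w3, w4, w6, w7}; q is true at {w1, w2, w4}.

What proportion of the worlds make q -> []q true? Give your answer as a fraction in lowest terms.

3/4

w0: q is F, []q is F. ✓
w1: q is T, []q is T. ✓
w2: q is T, []q is F. ✗
w3: q is F, []q is T. ✓
w4: q is T, []q is F. ✗
w5: q is F, []q is F. ✓
w6: q is F, []q is F. ✓
w7: q is F, []q is T. ✓
That's 6 of 8 worlds, so 6/8 = 3/4.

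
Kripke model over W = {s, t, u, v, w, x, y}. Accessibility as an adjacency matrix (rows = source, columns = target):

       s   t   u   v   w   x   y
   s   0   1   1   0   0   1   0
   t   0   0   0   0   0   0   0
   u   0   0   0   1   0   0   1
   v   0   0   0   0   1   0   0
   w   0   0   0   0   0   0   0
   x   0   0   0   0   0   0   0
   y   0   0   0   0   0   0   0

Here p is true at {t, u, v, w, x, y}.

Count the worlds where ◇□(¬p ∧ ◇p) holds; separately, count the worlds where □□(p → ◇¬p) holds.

For ◇□(¬p ∧ ◇p):
s: successors {t, u, x}; □(¬p ∧ ◇p) there: t:T, u:F, x:T. ✓
t: no successors, so ◇□(¬p ∧ ◇p) fails. ✗
u: successors {v, y}; □(¬p ∧ ◇p) there: v:F, y:T. ✓
v: successors {w}; □(¬p ∧ ◇p) there: w:T. ✓
w: no successors, so ◇□(¬p ∧ ◇p) fails. ✗
x: no successors, so ◇□(¬p ∧ ◇p) fails. ✗
y: no successors, so ◇□(¬p ∧ ◇p) fails. ✗
— 3 worlds.
For □□(p → ◇¬p):
s: successors {t, u, x}; □(p → ◇¬p) there: t:T, u:F, x:T. ✗
t: no successors, so □□(p → ◇¬p) holds vacuously. ✓
u: successors {v, y}; □(p → ◇¬p) there: v:F, y:T. ✗
v: successors {w}; □(p → ◇¬p) there: w:T. ✓
w: no successors, so □□(p → ◇¬p) holds vacuously. ✓
x: no successors, so □□(p → ◇¬p) holds vacuously. ✓
y: no successors, so □□(p → ◇¬p) holds vacuously. ✓
— 5 worlds.

3 and 5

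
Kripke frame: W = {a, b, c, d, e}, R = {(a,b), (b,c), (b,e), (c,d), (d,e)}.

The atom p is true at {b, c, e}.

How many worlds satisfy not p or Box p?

a: not p is T, Box p is T. ✓
b: not p is F, Box p is T. ✓
c: not p is F, Box p is F. ✗
d: not p is T, Box p is T. ✓
e: not p is F, Box p is T. ✓
Satisfying worlds: {a, b, d, e}.

4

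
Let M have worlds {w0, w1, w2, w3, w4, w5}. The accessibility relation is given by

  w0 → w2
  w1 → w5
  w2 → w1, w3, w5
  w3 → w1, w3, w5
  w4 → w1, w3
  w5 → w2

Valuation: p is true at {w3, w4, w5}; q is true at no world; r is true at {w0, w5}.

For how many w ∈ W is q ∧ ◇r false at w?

w0: q is F, ◇r is F. ✗
w1: q is F, ◇r is T. ✗
w2: q is F, ◇r is T. ✗
w3: q is F, ◇r is T. ✗
w4: q is F, ◇r is F. ✗
w5: q is F, ◇r is F. ✗
Satisfying worlds: ∅.
So q ∧ ◇r fails at the other 6 worlds.

6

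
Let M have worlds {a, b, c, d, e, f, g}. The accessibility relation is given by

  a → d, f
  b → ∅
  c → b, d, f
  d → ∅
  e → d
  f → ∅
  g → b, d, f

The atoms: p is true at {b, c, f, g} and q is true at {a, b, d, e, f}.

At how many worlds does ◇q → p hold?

a: ◇q is T, p is F. ✗
b: ◇q is F, p is T. ✓
c: ◇q is T, p is T. ✓
d: ◇q is F, p is F. ✓
e: ◇q is T, p is F. ✗
f: ◇q is F, p is T. ✓
g: ◇q is T, p is T. ✓
Satisfying worlds: {b, c, d, f, g}.

5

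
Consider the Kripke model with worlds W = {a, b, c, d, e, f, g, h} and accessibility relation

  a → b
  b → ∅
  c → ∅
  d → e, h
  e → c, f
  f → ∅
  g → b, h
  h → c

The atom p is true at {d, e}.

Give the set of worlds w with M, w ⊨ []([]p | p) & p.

a: []([]p | p) is T, p is F. ✗
b: []([]p | p) is T, p is F. ✗
c: []([]p | p) is T, p is F. ✗
d: []([]p | p) is F, p is T. ✗
e: []([]p | p) is T, p is T. ✓
f: []([]p | p) is T, p is F. ✗
g: []([]p | p) is F, p is F. ✗
h: []([]p | p) is T, p is F. ✗

{e}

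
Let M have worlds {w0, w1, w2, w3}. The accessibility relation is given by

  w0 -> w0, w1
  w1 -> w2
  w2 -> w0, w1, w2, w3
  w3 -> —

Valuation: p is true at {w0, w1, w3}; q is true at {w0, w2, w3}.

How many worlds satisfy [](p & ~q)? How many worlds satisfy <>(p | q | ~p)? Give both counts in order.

For [](p & ~q):
w0: successors {w0, w1}; p & ~q there: w0:F, w1:T. ✗
w1: successors {w2}; p & ~q there: w2:F. ✗
w2: successors {w0, w1, w2, w3}; p & ~q there: w0:F, w1:T, w2:F, w3:F. ✗
w3: no successors, so [](p & ~q) holds vacuously. ✓
— 1 world.
For <>(p | q | ~p):
w0: successors {w0, w1}; p | q | ~p there: w0:T, w1:T. ✓
w1: successors {w2}; p | q | ~p there: w2:T. ✓
w2: successors {w0, w1, w2, w3}; p | q | ~p there: w0:T, w1:T, w2:T, w3:T. ✓
w3: no successors, so <>(p | q | ~p) fails. ✗
— 3 worlds.

1 and 3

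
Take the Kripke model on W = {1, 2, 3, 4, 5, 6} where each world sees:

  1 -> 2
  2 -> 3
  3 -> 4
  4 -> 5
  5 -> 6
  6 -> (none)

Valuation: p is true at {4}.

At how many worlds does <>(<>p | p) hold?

2

1: successors {2}; <>p | p there: 2:F. ✗
2: successors {3}; <>p | p there: 3:T. ✓
3: successors {4}; <>p | p there: 4:T. ✓
4: successors {5}; <>p | p there: 5:F. ✗
5: successors {6}; <>p | p there: 6:F. ✗
6: no successors, so <>(<>p | p) fails. ✗
Satisfying worlds: {2, 3}.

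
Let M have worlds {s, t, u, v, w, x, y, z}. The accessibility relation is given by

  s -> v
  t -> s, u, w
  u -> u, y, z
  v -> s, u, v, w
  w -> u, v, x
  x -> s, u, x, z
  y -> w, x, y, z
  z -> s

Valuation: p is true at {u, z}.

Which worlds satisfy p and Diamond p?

{u}

s: p is F, Diamond p is F. ✗
t: p is F, Diamond p is T. ✗
u: p is T, Diamond p is T. ✓
v: p is F, Diamond p is T. ✗
w: p is F, Diamond p is T. ✗
x: p is F, Diamond p is T. ✗
y: p is F, Diamond p is T. ✗
z: p is T, Diamond p is F. ✗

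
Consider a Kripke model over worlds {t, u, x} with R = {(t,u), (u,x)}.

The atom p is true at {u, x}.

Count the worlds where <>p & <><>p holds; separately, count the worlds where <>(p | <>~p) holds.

For <>p & <><>p:
t: <>p is T, <><>p is T. ✓
u: <>p is T, <><>p is F. ✗
x: <>p is F, <><>p is F. ✗
— 1 world.
For <>(p | <>~p):
t: successors {u}; p | <>~p there: u:T. ✓
u: successors {x}; p | <>~p there: x:T. ✓
x: no successors, so <>(p | <>~p) fails. ✗
— 2 worlds.

1 and 2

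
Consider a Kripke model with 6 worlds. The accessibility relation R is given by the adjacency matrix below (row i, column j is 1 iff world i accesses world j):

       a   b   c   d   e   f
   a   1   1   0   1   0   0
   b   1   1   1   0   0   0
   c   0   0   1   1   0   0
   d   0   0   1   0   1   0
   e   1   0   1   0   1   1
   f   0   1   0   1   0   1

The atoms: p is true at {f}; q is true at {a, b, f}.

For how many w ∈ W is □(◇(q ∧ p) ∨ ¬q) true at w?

2

a: successors {a, b, d}; ◇(q ∧ p) ∨ ¬q there: a:F, b:F, d:T. ✗
b: successors {a, b, c}; ◇(q ∧ p) ∨ ¬q there: a:F, b:F, c:T. ✗
c: successors {c, d}; ◇(q ∧ p) ∨ ¬q there: c:T, d:T. ✓
d: successors {c, e}; ◇(q ∧ p) ∨ ¬q there: c:T, e:T. ✓
e: successors {a, c, e, f}; ◇(q ∧ p) ∨ ¬q there: a:F, c:T, e:T, f:T. ✗
f: successors {b, d, f}; ◇(q ∧ p) ∨ ¬q there: b:F, d:T, f:T. ✗
Satisfying worlds: {c, d}.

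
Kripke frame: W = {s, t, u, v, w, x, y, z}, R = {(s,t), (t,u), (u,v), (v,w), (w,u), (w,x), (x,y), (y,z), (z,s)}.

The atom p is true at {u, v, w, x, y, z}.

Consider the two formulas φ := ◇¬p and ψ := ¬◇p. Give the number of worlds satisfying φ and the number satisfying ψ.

For ◇¬p:
s: successors {t}; ¬p there: t:T. ✓
t: successors {u}; ¬p there: u:F. ✗
u: successors {v}; ¬p there: v:F. ✗
v: successors {w}; ¬p there: w:F. ✗
w: successors {u, x}; ¬p there: u:F, x:F. ✗
x: successors {y}; ¬p there: y:F. ✗
y: successors {z}; ¬p there: z:F. ✗
z: successors {s}; ¬p there: s:T. ✓
— 2 worlds.
For ¬◇p:
s: ◇p is F. ✓
t: ◇p is T. ✗
u: ◇p is T. ✗
v: ◇p is T. ✗
w: ◇p is T. ✗
x: ◇p is T. ✗
y: ◇p is T. ✗
z: ◇p is F. ✓
— 2 worlds.

2 and 2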